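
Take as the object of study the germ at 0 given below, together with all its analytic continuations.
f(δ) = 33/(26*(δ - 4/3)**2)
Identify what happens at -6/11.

Denominator factors: δ - 4/3 = -62/33 at δ = -6/11 — none vanishes.
So the germ continues analytically to -6/11.

The point is a regular point.


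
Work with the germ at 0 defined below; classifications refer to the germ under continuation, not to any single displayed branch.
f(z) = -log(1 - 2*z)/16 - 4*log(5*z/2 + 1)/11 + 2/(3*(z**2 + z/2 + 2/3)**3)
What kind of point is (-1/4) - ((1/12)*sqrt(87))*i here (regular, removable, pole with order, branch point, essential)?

The denominator factor z**2 + z/2 + 2/3 vanishes at (-1/4) - ((1/12)*sqrt(87))*i and appears to the power 3; the numerator there equals 2/3, nonzero, and no other factor vanishes.
The branch terms are analytic at this point.
Hence a pole whose order is the multiplicity, 3.

The point is a pole of order 3.


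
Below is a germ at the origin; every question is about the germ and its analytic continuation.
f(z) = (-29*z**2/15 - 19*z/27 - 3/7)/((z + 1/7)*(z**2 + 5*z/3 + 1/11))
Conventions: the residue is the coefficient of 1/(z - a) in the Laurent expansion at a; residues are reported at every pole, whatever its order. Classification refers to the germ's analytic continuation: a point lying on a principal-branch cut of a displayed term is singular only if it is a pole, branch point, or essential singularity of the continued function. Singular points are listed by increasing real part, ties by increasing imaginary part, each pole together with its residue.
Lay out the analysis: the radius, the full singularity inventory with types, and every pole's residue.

Radius of convergence at 0: 5/6 - (1/66)*sqrt(2629).
At -5/6 - (1/66)*sqrt(2629): a pole of order 1; residue -22288/9225 + (22636/2204775)*sqrt(2629).
At -1/7: a pole of order 1; residue 26741/9225.
At -5/6 + (1/66)*sqrt(2629): a pole of order 1; residue -22288/9225 - (22636/2204775)*sqrt(2629).

Denominator factor (z**2 + 5*z/3 + 1/11): discriminant 239/99, real irrational roots -5/6 + (1/66)*sqrt(2629) and -5/6 - (1/66)*sqrt(2629); poles of order 1, moduli 5/6 - (1/66)*sqrt(2629) and 5/6 + (1/66)*sqrt(2629).
Denominator factor (z + 1/7): pole of order 1 at -1/7, modulus 1/7.
The radius of convergence is the smallest modulus among the singular points: 5/6 - (1/66)*sqrt(2629).
The factor z**2 + 5*z/3 + 1/11 splits as (z - a)(z - a') with a = -5/6 - (1/66)*sqrt(2629), a' = -5/6 + (1/66)*sqrt(2629). At the order-1 pole a set g(z) = (z - a)*f(z) = [(-29*z**2/15 - 19*z/27 - 3/7)/(z + 1/7)] / (z - a').
Simple pole: residue = g(a) at a = -5/6 - (1/66)*sqrt(2629), which is -22288/9225 + (22636/2204775)*sqrt(2629).
At the order-1 pole -1/7 set g(z) = (z - (-1/7))*f(z) = (-29*z**2/15 - 19*z/27 - 3/7)/(z**2 + 5*z/3 + 1/11).
Simple pole: residue = g(a) at a = -1/7, which is 26741/9225.
The factor z**2 + 5*z/3 + 1/11 splits as (z - a)(z - a') with a = -5/6 + (1/66)*sqrt(2629), a' = -5/6 - (1/66)*sqrt(2629). At the order-1 pole a set g(z) = (z - a)*f(z) = [(-29*z**2/15 - 19*z/27 - 3/7)/(z + 1/7)] / (z - a').
Simple pole: residue = g(a) at a = -5/6 + (1/66)*sqrt(2629), which is -22288/9225 - (22636/2204775)*sqrt(2629).
List the singular points by increasing real part (a conjugate pair: the negative imaginary part first).


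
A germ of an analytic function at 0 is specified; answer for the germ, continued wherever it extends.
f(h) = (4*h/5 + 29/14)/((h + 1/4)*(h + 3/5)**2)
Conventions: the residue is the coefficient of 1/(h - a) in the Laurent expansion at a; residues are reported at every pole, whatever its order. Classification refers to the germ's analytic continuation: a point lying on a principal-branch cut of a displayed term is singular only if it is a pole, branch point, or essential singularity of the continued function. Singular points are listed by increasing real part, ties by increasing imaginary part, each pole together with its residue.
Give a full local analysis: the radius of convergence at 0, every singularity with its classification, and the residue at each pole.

Denominator factor (h + 1/4): pole of order 1 at -1/4, modulus 1/4.
Denominator factor (h + 3/5)^2: pole of order 2 at -3/5, modulus 3/5.
The radius of convergence is the smallest modulus among the singular points: 1/4.
At the order-2 pole -3/5 set g(h) = (h - (-3/5))^2*f(h) = (4*h/5 + 29/14)/(h + 1/4).
Order-2 pole: residue = g'(a); g'(-3/5) = -5240/343, so the residue is -5240/343.
At the order-1 pole -1/4 set g(h) = (h - (-1/4))*f(h) = (4*h/5 + 29/14)/(h + 3/5)**2.
Simple pole: residue = g(a) at a = -1/4, which is 5240/343.
List the singular points by increasing real part (a conjugate pair: the negative imaginary part first).

Radius of convergence at 0: 1/4.
At -3/5: a pole of order 2; residue -5240/343.
At -1/4: a pole of order 1; residue 5240/343.


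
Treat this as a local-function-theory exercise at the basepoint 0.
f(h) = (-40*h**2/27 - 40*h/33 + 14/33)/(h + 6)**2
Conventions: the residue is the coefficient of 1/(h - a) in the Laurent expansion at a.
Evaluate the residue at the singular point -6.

The residue is 1640/99.

At the order-2 pole -6 set g(h) = (h - (-6))^2*f(h) = -40*h**2/27 - 40*h/33 + 14/33.
Order-2 pole: residue = g'(a); g'(-6) = 1640/99, so the residue is 1640/99.


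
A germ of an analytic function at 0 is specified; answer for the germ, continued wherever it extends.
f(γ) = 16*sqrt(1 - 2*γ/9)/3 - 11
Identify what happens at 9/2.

The term (16/3)*sqrt(1 - γ/(9/2)) has argument 1 - 9/2/(9/2) = 0 at 9/2: a square-root (algebraic, two-sheeted) branch point; the remaining terms are analytic or single-valued there.

The point is an algebraic (square-root) branch point.


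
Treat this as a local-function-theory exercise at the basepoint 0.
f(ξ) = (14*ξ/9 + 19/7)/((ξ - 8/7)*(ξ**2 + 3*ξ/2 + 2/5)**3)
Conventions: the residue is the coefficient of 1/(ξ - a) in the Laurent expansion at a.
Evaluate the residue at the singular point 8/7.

At the order-1 pole 8/7 set g(ξ) = (ξ - (8/7))*f(ξ) = (14*ξ/9 + 19/7)/(ξ**2 + 3*ξ/2 + 2/5)**3.
Simple pole: residue = g(a) at a = 8/7, which is 594547625/5296324248.

The residue is 594547625/5296324248.


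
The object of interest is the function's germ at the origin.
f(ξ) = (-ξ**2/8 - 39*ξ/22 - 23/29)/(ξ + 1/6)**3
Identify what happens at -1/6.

The denominator factor ξ + 1/6 vanishes at -1/6 and appears to the power 3; the numerator there equals -46039/91872, nonzero, and no other factor vanishes.
Hence a pole whose order is the multiplicity, 3.

The point is a pole of order 3.


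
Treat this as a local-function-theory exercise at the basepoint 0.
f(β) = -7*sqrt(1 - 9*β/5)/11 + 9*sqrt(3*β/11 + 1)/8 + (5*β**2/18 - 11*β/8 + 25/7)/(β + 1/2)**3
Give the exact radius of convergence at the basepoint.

The radius of convergence is 1/2.

Denominator factor (β + 1/2)^3: pole of order 3 at -1/2, modulus 1/2.
Branch term (-7/11)*sqrt(1 - β/(5/9)): its argument vanishes at β = 5/9, a square-root branch point, modulus 5/9.
Branch term (9/8)*sqrt(1 - β/(-11/3)): its argument vanishes at β = -11/3, a square-root branch point, modulus 11/3.
The radius of convergence is the smallest modulus among the singular points: 1/2.


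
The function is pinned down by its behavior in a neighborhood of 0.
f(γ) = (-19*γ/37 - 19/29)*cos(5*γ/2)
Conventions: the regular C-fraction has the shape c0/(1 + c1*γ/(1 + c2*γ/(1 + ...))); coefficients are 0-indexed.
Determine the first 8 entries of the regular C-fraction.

The regular C-fraction coefficients are [-19/29, -29/37, 40953/8584, -925/232, -134125/245718, -2163197/9091566, 670055675/640306312, -4545783/17305576].

Taylor coefficients (expand at 0): a_0 = -19/29, a_1 = -19/37, a_2 = 475/232, a_3 = 475/296, a_4 = -11875/11136, a_5 = -11875/14208, a_6 = 59375/267264, a_7 = 59375/340992.
c0 = a_0 = -19/29. Peel one level at a time: if S = 1 + c*γ/S' with S'(0) = 1, then c is the γ-coefficient of S and S' = c*γ/(S - 1).
S_1 = c0/f = 1 + (-29/37)*γ + (40953/10952)*γ^2 + ...; c1 = -29/37.
S_2 = c1*γ/(S_1 - 1) = 1 + (40953/8584)*γ + (1023825/53824)*γ^2 + ...; c2 = 40953/8584.
S_3 = c2*γ/(S_2 - 1) = 1 + (-925/232)*γ + (-4278125/1965744)*γ^2 + ...; c3 = -925/232.
S_4 = c3*γ/(S_3 - 1) = 1 + (-134125/245718)*γ + (-7841589125/60377335524)*γ^2 + ...; c4 = -134125/245718.
S_5 = c4*γ/(S_4 - 1) = 1 + (-2163197/9091566)*γ + (670055675/2691103536)*γ^2 + ...; c5 = -2163197/9091566.
S_6 = c5*γ/(S_5 - 1) = 1 + (670055675/640306312)*γ + (82322370174825/299482960691776)*γ^2 + ...; c6 = 670055675/640306312.
S_7 = c6*γ/(S_6 - 1) = 1 + (-4545783/17305576)*γ + ...; c7 = -4545783/17305576.


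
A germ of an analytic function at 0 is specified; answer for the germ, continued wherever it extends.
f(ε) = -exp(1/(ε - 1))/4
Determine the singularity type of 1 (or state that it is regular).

The point is an essential singularity.

The exponent 1/(ε - (1)) has a pole at 1, so exp(1/(ε - (1))) takes every nonzero value near it: an essential singularity (not a pole of any order).


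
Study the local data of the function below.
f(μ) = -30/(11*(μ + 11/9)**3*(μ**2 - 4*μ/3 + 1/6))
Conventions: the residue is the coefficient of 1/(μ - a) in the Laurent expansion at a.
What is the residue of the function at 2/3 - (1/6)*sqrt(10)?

The factor μ**2 - 4*μ/3 + 1/6 splits as (μ - a)(μ - a') with a = 2/3 - (1/6)*sqrt(10), a' = 2/3 + (1/6)*sqrt(10). At the order-1 pole a set g(μ) = (μ - a)*f(μ) = [-30/(11*(μ + 11/9)**3)] / (μ - a').
Simple pole: residue = g(a) at a = 2/3 - (1/6)*sqrt(10), which is 700321140/1665613807 + (318103524/1665613807)*sqrt(10).

The residue is 700321140/1665613807 + (318103524/1665613807)*sqrt(10).


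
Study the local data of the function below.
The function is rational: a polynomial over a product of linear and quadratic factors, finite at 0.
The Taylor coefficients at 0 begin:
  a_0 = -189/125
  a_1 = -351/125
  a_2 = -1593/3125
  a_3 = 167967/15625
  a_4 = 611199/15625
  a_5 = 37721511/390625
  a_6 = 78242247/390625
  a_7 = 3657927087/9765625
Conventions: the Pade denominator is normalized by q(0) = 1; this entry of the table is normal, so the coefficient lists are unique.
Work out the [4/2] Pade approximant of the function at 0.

Taylor coefficients needed (read off): a_0 = -189/125, a_1 = -351/125, a_2 = -1593/3125, a_3 = 167967/15625, a_4 = 611199/15625, a_5 = 37721511/390625, a_6 = 78242247/390625.
Write the denominator as Q(κ) = 1 + q1*κ + q2*κ^2. Requiring Q*f - P = O(κ^7) with deg P <= 4 kills the coefficients of κ^5..κ^6 in Q*f:
  κ^5: a_5 + q1*a_4 + q2*a_3 = 0, i.e. 37721511/390625 + (611199/15625)*q1 + (167967/15625)*q2 = 0.
  κ^6: a_6 + q1*a_5 + q2*a_4 = 0, i.e. 78242247/390625 + (37721511/390625)*q1 + (611199/15625)*q2 = 0.
Solving this linear system: q1 = -15738890/4767973, q2 = 360991741/119199325.
The numerator is Q*f truncated at degree 4: P0 = a_0 = -189/125; P1 = a_1 + q1*a_0 = 185870241/85142375; P2 = a_2 + q1*a_1 + q2*a_0 = 62285939712/14899915625; P3 = a_3 + q1*a_2 + q2*a_1 = 292681874286/74499578125; P4 = a_4 + q1*a_3 + q2*a_2 = 777771121572/372497890625.

The Pade approximant has numerator coefficients [-189/125, 185870241/85142375, 62285939712/14899915625, 292681874286/74499578125, 777771121572/372497890625]; denominator coefficients [1, -15738890/4767973, 360991741/119199325].


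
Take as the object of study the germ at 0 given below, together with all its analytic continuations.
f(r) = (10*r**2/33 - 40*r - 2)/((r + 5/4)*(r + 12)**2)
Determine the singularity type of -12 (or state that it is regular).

The denominator factor r + 12 vanishes at -12 and appears to the power 2; the numerator there equals 5738/11, nonzero, and no other factor vanishes.
Hence a pole whose order is the multiplicity, 2.

The point is a pole of order 2.


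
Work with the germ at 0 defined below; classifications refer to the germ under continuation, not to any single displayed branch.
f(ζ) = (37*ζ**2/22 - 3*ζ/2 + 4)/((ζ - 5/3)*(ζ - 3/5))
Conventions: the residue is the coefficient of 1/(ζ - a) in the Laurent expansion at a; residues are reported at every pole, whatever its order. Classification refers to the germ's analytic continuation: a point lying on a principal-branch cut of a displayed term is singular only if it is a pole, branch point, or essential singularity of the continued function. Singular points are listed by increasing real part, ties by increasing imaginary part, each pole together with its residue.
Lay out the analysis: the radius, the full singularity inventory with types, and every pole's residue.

Radius of convergence at 0: 3/5.
At 3/5: a pole of order 1; residue -3057/880.
At 5/3: a pole of order 1; residue 3055/528.

Denominator factor (ζ - 3/5): pole of order 1 at 3/5, modulus 3/5.
Denominator factor (ζ - 5/3): pole of order 1 at 5/3, modulus 5/3.
The radius of convergence is the smallest modulus among the singular points: 3/5.
At the order-1 pole 3/5 set g(ζ) = (ζ - (3/5))*f(ζ) = (37*ζ**2/22 - 3*ζ/2 + 4)/(ζ - 5/3).
Simple pole: residue = g(a) at a = 3/5, which is -3057/880.
At the order-1 pole 5/3 set g(ζ) = (ζ - (5/3))*f(ζ) = (37*ζ**2/22 - 3*ζ/2 + 4)/(ζ - 3/5).
Simple pole: residue = g(a) at a = 5/3, which is 3055/528.
List the singular points by increasing real part (a conjugate pair: the negative imaginary part first).


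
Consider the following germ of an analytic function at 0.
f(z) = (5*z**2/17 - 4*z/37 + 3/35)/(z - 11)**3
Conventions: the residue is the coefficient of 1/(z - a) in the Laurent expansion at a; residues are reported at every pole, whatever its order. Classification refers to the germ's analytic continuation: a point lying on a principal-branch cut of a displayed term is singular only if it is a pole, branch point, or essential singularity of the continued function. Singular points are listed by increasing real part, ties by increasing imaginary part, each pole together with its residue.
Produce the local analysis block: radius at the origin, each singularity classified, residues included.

Radius of convergence at 0: 11.
At 11: a pole of order 3; residue 5/17.

Denominator factor (z - 11)^3: pole of order 3 at 11, modulus 11.
The radius of convergence is the smallest modulus among the singular points: 11.
At the order-3 pole 11 set g(z) = (z - (11))^3*f(z) = 5*z**2/17 - 4*z/37 + 3/35.
Order-3 pole: residue = g''(a)/2; g''(11) = 10/17, so the residue is 5/17.


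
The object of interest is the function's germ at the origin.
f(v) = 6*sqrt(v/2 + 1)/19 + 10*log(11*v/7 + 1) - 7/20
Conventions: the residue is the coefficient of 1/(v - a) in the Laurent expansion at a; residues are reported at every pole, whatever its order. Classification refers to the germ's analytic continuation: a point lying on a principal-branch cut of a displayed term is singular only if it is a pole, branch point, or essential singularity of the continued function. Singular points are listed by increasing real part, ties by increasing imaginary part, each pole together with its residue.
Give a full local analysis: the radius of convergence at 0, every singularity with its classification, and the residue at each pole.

Radius of convergence at 0: 7/11.
At -2: an algebraic (square-root) branch point.
At -7/11: a logarithmic branch point.

Branch term (10)*log(1 - v/(-7/11)): its argument vanishes at v = -7/11, a logarithmic branch point, modulus 7/11.
Branch term (6/19)*sqrt(1 - v/(-2)): its argument vanishes at v = -2, a square-root branch point, modulus 2.
The radius of convergence is the smallest modulus among the singular points: 7/11.
List the singular points by increasing real part (a conjugate pair: the negative imaginary part first).


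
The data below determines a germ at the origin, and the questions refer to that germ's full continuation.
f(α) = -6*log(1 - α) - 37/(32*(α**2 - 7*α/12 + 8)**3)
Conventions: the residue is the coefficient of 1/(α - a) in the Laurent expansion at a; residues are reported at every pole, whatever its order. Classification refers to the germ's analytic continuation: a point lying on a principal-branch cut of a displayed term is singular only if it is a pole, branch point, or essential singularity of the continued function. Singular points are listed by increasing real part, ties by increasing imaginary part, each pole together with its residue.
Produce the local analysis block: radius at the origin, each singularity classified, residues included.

Denominator factor (α**2 - 7*α/12 + 8)^3: discriminant -4559/144, complex-conjugate roots (7/24) + ((1/24)*sqrt(4559))*i and (7/24) - ((1/24)*sqrt(4559))*i; poles of order 3, moduli (2)*sqrt(2) and (2)*sqrt(2).
Branch term (-6)*log(1 - α/(1)): its argument vanishes at α = 1, a logarithmic branch point, modulus 1.
The radius of convergence is the smallest modulus among the singular points: 1.
The branch term is analytic at (7/24) - ((1/24)*sqrt(4559))*i and contributes nothing to the residue; only the rational part matters.
The factor α**2 - 7*α/12 + 8 splits as (α - a)(α - a') with a = (7/24) - ((1/24)*sqrt(4559))*i, a' = (7/24) + ((1/24)*sqrt(4559))*i. At the order-3 pole a set g(α) = (α - a)^3*(rational part) = [-37/32] / (α - a')^3.
Order-3 pole: residue = g''(a)/2; g''((7/24) - ((1/24)*sqrt(4559))*i) = -((3452544/94756448879)*sqrt(4559))*i, so the residue is -((1726272/94756448879)*sqrt(4559))*i.
The branch term is analytic at (7/24) + ((1/24)*sqrt(4559))*i and contributes nothing to the residue; only the rational part matters.
The factor α**2 - 7*α/12 + 8 splits as (α - a)(α - a') with a = (7/24) + ((1/24)*sqrt(4559))*i, a' = (7/24) - ((1/24)*sqrt(4559))*i. At the order-3 pole a set g(α) = (α - a)^3*(rational part) = [-37/32] / (α - a')^3.
Order-3 pole: residue = g''(a)/2; g''((7/24) + ((1/24)*sqrt(4559))*i) = ((3452544/94756448879)*sqrt(4559))*i, so the residue is ((1726272/94756448879)*sqrt(4559))*i.
List the singular points by increasing real part (a conjugate pair: the negative imaginary part first).

Radius of convergence at 0: 1.
At (7/24) - ((1/24)*sqrt(4559))*i: a pole of order 3; residue -((1726272/94756448879)*sqrt(4559))*i.
At (7/24) + ((1/24)*sqrt(4559))*i: a pole of order 3; residue ((1726272/94756448879)*sqrt(4559))*i.
At 1: a logarithmic branch point.


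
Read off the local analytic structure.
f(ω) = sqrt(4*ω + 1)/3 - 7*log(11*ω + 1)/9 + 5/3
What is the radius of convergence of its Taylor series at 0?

Branch term (-7/9)*log(1 - ω/(-1/11)): its argument vanishes at ω = -1/11, a logarithmic branch point, modulus 1/11.
Branch term (1/3)*sqrt(1 - ω/(-1/4)): its argument vanishes at ω = -1/4, a square-root branch point, modulus 1/4.
The radius of convergence is the smallest modulus among the singular points: 1/11.

The radius of convergence is 1/11.


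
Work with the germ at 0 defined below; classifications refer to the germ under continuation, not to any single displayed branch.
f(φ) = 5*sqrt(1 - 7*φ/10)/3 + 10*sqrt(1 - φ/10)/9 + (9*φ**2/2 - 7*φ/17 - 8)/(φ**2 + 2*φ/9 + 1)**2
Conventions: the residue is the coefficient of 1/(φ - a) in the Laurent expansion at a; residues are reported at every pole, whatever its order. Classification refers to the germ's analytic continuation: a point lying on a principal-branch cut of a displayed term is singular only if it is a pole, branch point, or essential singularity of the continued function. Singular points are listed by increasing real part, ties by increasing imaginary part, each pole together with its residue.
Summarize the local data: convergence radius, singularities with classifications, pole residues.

Denominator factor (φ**2 + 2*φ/9 + 1)^2: discriminant -320/81, complex-conjugate roots (-1/9) + ((4/9)*sqrt(5))*i and (-1/9) - ((4/9)*sqrt(5))*i; poles of order 2, moduli 1 and 1.
Branch term (10/9)*sqrt(1 - φ/(10)): its argument vanishes at φ = 10, a square-root branch point, modulus 10.
Branch term (5/3)*sqrt(1 - φ/(10/7)): its argument vanishes at φ = 10/7, a square-root branch point, modulus 10/7.
The radius of convergence is the smallest modulus among the singular points: 1.
The branch terms are analytic at (-1/9) - ((4/9)*sqrt(5))*i and contribute nothing to the residue; only the rational part matters.
The factor φ**2 + 2*φ/9 + 1 splits as (φ - a)(φ - a') with a = (-1/9) - ((4/9)*sqrt(5))*i, a' = (-1/9) + ((4/9)*sqrt(5))*i. At the order-2 pole a set g(φ) = (φ - a)^2*(rational part) = [9*φ**2/2 - 7*φ/17 - 8] / (φ - a')^2.
Order-2 pole: residue = g'(a); g'((-1/9) - ((4/9)*sqrt(5))*i) = -((85617/217600)*sqrt(5))*i, so the residue is -((85617/217600)*sqrt(5))*i.
The branch terms are analytic at (-1/9) + ((4/9)*sqrt(5))*i and contribute nothing to the residue; only the rational part matters.
The factor φ**2 + 2*φ/9 + 1 splits as (φ - a)(φ - a') with a = (-1/9) + ((4/9)*sqrt(5))*i, a' = (-1/9) - ((4/9)*sqrt(5))*i. At the order-2 pole a set g(φ) = (φ - a)^2*(rational part) = [9*φ**2/2 - 7*φ/17 - 8] / (φ - a')^2.
Order-2 pole: residue = g'(a); g'((-1/9) + ((4/9)*sqrt(5))*i) = ((85617/217600)*sqrt(5))*i, so the residue is ((85617/217600)*sqrt(5))*i.
List the singular points by increasing real part (a conjugate pair: the negative imaginary part first).

Radius of convergence at 0: 1.
At (-1/9) - ((4/9)*sqrt(5))*i: a pole of order 2; residue -((85617/217600)*sqrt(5))*i.
At (-1/9) + ((4/9)*sqrt(5))*i: a pole of order 2; residue ((85617/217600)*sqrt(5))*i.
At 10/7: an algebraic (square-root) branch point.
At 10: an algebraic (square-root) branch point.


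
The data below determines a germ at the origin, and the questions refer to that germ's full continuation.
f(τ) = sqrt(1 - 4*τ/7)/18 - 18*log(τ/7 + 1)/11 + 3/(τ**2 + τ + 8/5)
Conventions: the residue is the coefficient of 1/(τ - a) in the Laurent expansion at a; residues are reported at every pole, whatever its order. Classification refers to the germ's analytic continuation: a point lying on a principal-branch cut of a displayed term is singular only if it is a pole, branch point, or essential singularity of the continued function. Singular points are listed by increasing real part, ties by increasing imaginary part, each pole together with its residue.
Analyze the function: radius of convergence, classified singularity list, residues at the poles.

Radius of convergence at 0: (2/5)*sqrt(10).
At -7: a logarithmic branch point.
At (-1/2) - ((3/10)*sqrt(15))*i: a pole of order 1; residue ((1/3)*sqrt(15))*i.
At (-1/2) + ((3/10)*sqrt(15))*i: a pole of order 1; residue -((1/3)*sqrt(15))*i.
At 7/4: an algebraic (square-root) branch point.

Denominator factor (τ**2 + τ + 8/5): discriminant -27/5, complex-conjugate roots (-1/2) + ((3/10)*sqrt(15))*i and (-1/2) - ((3/10)*sqrt(15))*i; poles of order 1, moduli (2/5)*sqrt(10) and (2/5)*sqrt(10).
Branch term (1/18)*sqrt(1 - τ/(7/4)): its argument vanishes at τ = 7/4, a square-root branch point, modulus 7/4.
Branch term (-18/11)*log(1 - τ/(-7)): its argument vanishes at τ = -7, a logarithmic branch point, modulus 7.
The radius of convergence is the smallest modulus among the singular points: (2/5)*sqrt(10).
The branch terms are analytic at (-1/2) - ((3/10)*sqrt(15))*i and contribute nothing to the residue; only the rational part matters.
The factor τ**2 + τ + 8/5 splits as (τ - a)(τ - a') with a = (-1/2) - ((3/10)*sqrt(15))*i, a' = (-1/2) + ((3/10)*sqrt(15))*i. At the order-1 pole a set g(τ) = (τ - a)*(rational part) = [3] / (τ - a').
Simple pole: residue = g(a) at a = (-1/2) - ((3/10)*sqrt(15))*i, which is ((1/3)*sqrt(15))*i.
The branch terms are analytic at (-1/2) + ((3/10)*sqrt(15))*i and contribute nothing to the residue; only the rational part matters.
The factor τ**2 + τ + 8/5 splits as (τ - a)(τ - a') with a = (-1/2) + ((3/10)*sqrt(15))*i, a' = (-1/2) - ((3/10)*sqrt(15))*i. At the order-1 pole a set g(τ) = (τ - a)*(rational part) = [3] / (τ - a').
Simple pole: residue = g(a) at a = (-1/2) + ((3/10)*sqrt(15))*i, which is -((1/3)*sqrt(15))*i.
List the singular points by increasing real part (a conjugate pair: the negative imaginary part first).


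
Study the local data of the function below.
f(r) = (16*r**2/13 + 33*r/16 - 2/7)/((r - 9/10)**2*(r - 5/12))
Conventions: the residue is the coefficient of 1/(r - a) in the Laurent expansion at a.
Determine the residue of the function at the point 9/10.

At the order-2 pole 9/10 set g(r) = (r - (9/10))^2*f(r) = (16*r**2/13 + 33*r/16 - 2/7)/(r - 5/12).
Order-2 pole: residue = g'(a); g'(9/10) = -654957/306124, so the residue is -654957/306124.

The residue is -654957/306124.


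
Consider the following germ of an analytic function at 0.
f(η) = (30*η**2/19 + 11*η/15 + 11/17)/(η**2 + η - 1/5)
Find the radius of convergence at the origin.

The radius of convergence is -1/2 + (3/10)*sqrt(5).

Denominator factor (η**2 + η - 1/5): discriminant 9/5, real irrational roots -1/2 + (3/10)*sqrt(5) and -1/2 - (3/10)*sqrt(5); poles of order 1, moduli -1/2 + (3/10)*sqrt(5) and 1/2 + (3/10)*sqrt(5).
The radius of convergence is the smallest modulus among the singular points: -1/2 + (3/10)*sqrt(5).


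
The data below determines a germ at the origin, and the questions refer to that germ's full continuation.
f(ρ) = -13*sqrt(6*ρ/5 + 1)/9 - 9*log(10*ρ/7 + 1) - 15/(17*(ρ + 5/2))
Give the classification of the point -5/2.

The point is a pole of order 1.

The denominator factor ρ + 5/2 vanishes at -5/2 and appears to the power 1; the numerator there equals -15/17, nonzero, and no other factor vanishes.
The branch terms are analytic at this point.
Hence a pole whose order is the multiplicity, 1.


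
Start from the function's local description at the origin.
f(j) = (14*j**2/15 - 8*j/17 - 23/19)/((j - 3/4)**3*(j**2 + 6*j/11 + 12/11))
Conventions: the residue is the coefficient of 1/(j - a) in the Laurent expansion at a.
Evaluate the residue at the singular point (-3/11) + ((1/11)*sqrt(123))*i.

The residue is (16900096/137698605) + ((2999482528/95975927685)*sqrt(123))*i.

The factor j**2 + 6*j/11 + 12/11 splits as (j - a)(j - a') with a = (-3/11) + ((1/11)*sqrt(123))*i, a' = (-3/11) - ((1/11)*sqrt(123))*i. At the order-1 pole a set g(j) = (j - a)*f(j) = [(14*j**2/15 - 8*j/17 - 23/19)/(j - 3/4)**3] / (j - a').
Simple pole: residue = g(a) at a = (-3/11) + ((1/11)*sqrt(123))*i, which is (16900096/137698605) + ((2999482528/95975927685)*sqrt(123))*i.


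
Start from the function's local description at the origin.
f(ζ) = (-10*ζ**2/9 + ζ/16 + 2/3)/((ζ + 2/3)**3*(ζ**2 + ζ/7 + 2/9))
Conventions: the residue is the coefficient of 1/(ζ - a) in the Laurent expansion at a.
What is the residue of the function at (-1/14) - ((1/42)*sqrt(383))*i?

The residue is (-1597225/746496) - ((9923543/285907968)*sqrt(383))*i.

The factor ζ**2 + ζ/7 + 2/9 splits as (ζ - a)(ζ - a') with a = (-1/14) - ((1/42)*sqrt(383))*i, a' = (-1/14) + ((1/42)*sqrt(383))*i. At the order-1 pole a set g(ζ) = (ζ - a)*f(ζ) = [(-10*ζ**2/9 + ζ/16 + 2/3)/(ζ + 2/3)**3] / (ζ - a').
Simple pole: residue = g(a) at a = (-1/14) - ((1/42)*sqrt(383))*i, which is (-1597225/746496) - ((9923543/285907968)*sqrt(383))*i.


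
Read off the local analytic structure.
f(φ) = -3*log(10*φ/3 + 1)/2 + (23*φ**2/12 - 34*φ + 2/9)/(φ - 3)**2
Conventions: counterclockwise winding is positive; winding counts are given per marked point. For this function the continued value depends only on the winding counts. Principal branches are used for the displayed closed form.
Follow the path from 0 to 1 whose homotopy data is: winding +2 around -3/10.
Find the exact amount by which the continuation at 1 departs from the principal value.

Continued minus principal equals -(6)*pi*i.

The rational part is single-valued and drops out of the difference; each branch term changes only by its own monodromy.
(-3/2)*log(1 - φ/(-3/10)): each positive loop around -3/10 adds 2*pi*i to the log, so winding +2 contributes (-3/2)*(2)*2*pi*i = -(6)*pi*i.
Summing the contributions at φ = 1 gives -(6)*pi*i.


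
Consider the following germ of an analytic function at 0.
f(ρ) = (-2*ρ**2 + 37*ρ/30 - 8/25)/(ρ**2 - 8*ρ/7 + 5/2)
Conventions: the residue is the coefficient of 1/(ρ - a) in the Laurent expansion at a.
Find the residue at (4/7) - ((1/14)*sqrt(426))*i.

The residue is (-221/420) + ((14989/223650)*sqrt(426))*i.

The factor ρ**2 - 8*ρ/7 + 5/2 splits as (ρ - a)(ρ - a') with a = (4/7) - ((1/14)*sqrt(426))*i, a' = (4/7) + ((1/14)*sqrt(426))*i. At the order-1 pole a set g(ρ) = (ρ - a)*f(ρ) = [-2*ρ**2 + 37*ρ/30 - 8/25] / (ρ - a').
Simple pole: residue = g(a) at a = (4/7) - ((1/14)*sqrt(426))*i, which is (-221/420) + ((14989/223650)*sqrt(426))*i.


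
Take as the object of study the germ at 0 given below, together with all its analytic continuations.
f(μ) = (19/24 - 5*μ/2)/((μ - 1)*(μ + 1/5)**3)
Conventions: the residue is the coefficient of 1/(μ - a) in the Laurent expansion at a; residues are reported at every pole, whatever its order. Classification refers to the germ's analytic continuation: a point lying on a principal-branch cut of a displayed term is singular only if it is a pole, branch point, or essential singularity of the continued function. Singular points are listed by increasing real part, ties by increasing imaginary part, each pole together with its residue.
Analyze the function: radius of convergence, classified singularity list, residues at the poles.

Radius of convergence at 0: 1/5.
At -1/5: a pole of order 3; residue 5125/5184.
At 1: a pole of order 1; residue -5125/5184.

Denominator factor (μ - 1): pole of order 1 at 1, modulus 1.
Denominator factor (μ + 1/5)^3: pole of order 3 at -1/5, modulus 1/5.
The radius of convergence is the smallest modulus among the singular points: 1/5.
At the order-3 pole -1/5 set g(μ) = (μ - (-1/5))^3*f(μ) = (19/24 - 5*μ/2)/(μ - 1).
Order-3 pole: residue = g''(a)/2; g''(-1/5) = 5125/2592, so the residue is 5125/5184.
At the order-1 pole 1 set g(μ) = (μ - (1))*f(μ) = (19/24 - 5*μ/2)/(μ + 1/5)**3.
Simple pole: residue = g(a) at a = 1, which is -5125/5184.
List the singular points by increasing real part (a conjugate pair: the negative imaginary part first).


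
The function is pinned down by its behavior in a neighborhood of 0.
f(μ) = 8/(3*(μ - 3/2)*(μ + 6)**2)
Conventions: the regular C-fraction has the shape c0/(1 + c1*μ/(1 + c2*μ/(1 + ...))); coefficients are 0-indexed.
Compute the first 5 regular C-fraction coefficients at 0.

Taylor coefficients (expand at 0): a_0 = -4/81, a_1 = -4/243, a_2 = -11/729, a_3 = -20/2187, a_4 = -55/8748.
c0 = a_0 = -4/81. Peel one level at a time: if S = 1 + c*μ/S' with S'(0) = 1, then c is the μ-coefficient of S and S' = c*μ/(S - 1).
S_1 = c0/f = 1 + (-1/3)*μ + (-7/36)*μ^2 + ...; c1 = -1/3.
S_2 = c1*μ/(S_1 - 1) = 1 + (-7/12)*μ + (41/144)*μ^2 + ...; c2 = -7/12.
S_3 = c2*μ/(S_2 - 1) = 1 + (41/84)*μ + (4/441)*μ^2 + ...; c3 = 41/84.
S_4 = c3*μ/(S_3 - 1) = 1 + (-16/861)*μ + ...; c4 = -16/861.

The regular C-fraction coefficients are [-4/81, -1/3, -7/12, 41/84, -16/861].


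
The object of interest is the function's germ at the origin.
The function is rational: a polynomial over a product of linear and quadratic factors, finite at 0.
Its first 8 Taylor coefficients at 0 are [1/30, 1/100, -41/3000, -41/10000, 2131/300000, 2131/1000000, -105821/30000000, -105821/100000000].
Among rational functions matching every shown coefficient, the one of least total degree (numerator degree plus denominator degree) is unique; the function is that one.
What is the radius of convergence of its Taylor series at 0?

No rational of total degree below 3 reproduces all 8 coefficients; solving the [0/3] Pade equations on them gives f(δ) = -2/(9*(δ - 10/3)*(δ**2 + 2)), whose expansion matches every shown term.
Denominator factor (δ**2 + 2): discriminant -8, complex-conjugate roots (sqrt(2))*i and -(sqrt(2))*i; poles of order 1, moduli sqrt(2) and sqrt(2).
Denominator factor (δ - 10/3): pole of order 1 at 10/3, modulus 10/3.
The radius of convergence is the smallest modulus among the singular points: sqrt(2).

The radius of convergence is sqrt(2).


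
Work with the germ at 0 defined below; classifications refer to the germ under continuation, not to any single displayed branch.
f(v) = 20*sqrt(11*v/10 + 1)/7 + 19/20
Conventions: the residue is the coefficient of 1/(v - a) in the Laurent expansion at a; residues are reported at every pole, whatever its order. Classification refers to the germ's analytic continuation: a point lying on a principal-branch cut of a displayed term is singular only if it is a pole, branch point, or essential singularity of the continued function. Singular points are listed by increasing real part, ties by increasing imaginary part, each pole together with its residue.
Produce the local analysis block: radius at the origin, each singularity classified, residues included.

Radius of convergence at 0: 10/11.
At -10/11: an algebraic (square-root) branch point.

Branch term (20/7)*sqrt(1 - v/(-10/11)): its argument vanishes at v = -10/11, a square-root branch point, modulus 10/11.
The radius of convergence is the smallest modulus among the singular points: 10/11.


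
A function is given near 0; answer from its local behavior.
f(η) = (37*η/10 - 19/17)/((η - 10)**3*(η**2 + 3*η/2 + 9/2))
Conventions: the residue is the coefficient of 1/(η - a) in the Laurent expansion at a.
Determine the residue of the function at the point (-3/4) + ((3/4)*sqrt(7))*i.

The residue is (-1898867/2320826230) - ((25391083/48737350830)*sqrt(7))*i.

The factor η**2 + 3*η/2 + 9/2 splits as (η - a)(η - a') with a = (-3/4) + ((3/4)*sqrt(7))*i, a' = (-3/4) - ((3/4)*sqrt(7))*i. At the order-1 pole a set g(η) = (η - a)*f(η) = [(37*η/10 - 19/17)/(η - 10)**3] / (η - a').
Simple pole: residue = g(a) at a = (-3/4) + ((3/4)*sqrt(7))*i, which is (-1898867/2320826230) - ((25391083/48737350830)*sqrt(7))*i.


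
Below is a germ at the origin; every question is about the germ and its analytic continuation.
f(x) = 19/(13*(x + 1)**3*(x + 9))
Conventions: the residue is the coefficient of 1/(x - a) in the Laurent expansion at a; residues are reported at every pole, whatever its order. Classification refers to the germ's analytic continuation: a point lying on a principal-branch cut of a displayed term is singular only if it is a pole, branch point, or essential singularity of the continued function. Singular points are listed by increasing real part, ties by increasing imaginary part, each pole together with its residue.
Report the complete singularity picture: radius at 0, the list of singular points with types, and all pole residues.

Radius of convergence at 0: 1.
At -9: a pole of order 1; residue -19/6656.
At -1: a pole of order 3; residue 19/6656.

Denominator factor (x + 1)^3: pole of order 3 at -1, modulus 1.
Denominator factor (x + 9): pole of order 1 at -9, modulus 9.
The radius of convergence is the smallest modulus among the singular points: 1.
At the order-1 pole -9 set g(x) = (x - (-9))*f(x) = 19/(13*(x + 1)**3).
Simple pole: residue = g(a) at a = -9, which is -19/6656.
At the order-3 pole -1 set g(x) = (x - (-1))^3*f(x) = 19/(13*(x + 9)).
Order-3 pole: residue = g''(a)/2; g''(-1) = 19/3328, so the residue is 19/6656.
List the singular points by increasing real part (a conjugate pair: the negative imaginary part first).


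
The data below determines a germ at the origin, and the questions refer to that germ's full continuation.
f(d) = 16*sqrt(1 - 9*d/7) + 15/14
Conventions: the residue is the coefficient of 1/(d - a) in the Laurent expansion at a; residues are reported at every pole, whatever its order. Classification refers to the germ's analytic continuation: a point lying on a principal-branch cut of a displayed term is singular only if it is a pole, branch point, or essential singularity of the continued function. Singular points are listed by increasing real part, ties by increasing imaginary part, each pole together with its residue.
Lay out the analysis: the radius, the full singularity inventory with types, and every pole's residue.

Branch term (16)*sqrt(1 - d/(7/9)): its argument vanishes at d = 7/9, a square-root branch point, modulus 7/9.
The radius of convergence is the smallest modulus among the singular points: 7/9.

Radius of convergence at 0: 7/9.
At 7/9: an algebraic (square-root) branch point.


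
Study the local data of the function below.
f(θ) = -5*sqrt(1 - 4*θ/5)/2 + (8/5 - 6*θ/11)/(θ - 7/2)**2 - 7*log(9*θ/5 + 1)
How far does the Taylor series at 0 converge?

Denominator factor (θ - 7/2)^2: pole of order 2 at 7/2, modulus 7/2.
Branch term (-5/2)*sqrt(1 - θ/(5/4)): its argument vanishes at θ = 5/4, a square-root branch point, modulus 5/4.
Branch term (-7)*log(1 - θ/(-5/9)): its argument vanishes at θ = -5/9, a logarithmic branch point, modulus 5/9.
The radius of convergence is the smallest modulus among the singular points: 5/9.

The radius of convergence is 5/9.


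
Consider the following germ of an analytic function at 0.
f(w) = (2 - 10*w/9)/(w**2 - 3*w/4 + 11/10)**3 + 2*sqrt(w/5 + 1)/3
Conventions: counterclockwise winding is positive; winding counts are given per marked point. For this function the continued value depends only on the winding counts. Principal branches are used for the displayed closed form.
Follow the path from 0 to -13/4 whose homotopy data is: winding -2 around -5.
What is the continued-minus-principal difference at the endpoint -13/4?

The rational part is single-valued and drops out of the difference; each branch term changes only by its own monodromy.
(2/3)*sqrt(1 - w/(-5)): winding -2 is even, the square root returns to the same sheet, contribution 0.
Summing the contributions at w = -13/4 gives 0.

Continued minus principal equals 0.


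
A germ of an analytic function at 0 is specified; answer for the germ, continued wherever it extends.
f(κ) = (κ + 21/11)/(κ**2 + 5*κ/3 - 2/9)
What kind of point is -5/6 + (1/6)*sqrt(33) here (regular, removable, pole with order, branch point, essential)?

The denominator factor κ**2 + 5*κ/3 - 2/9 vanishes at -5/6 + (1/6)*sqrt(33) and appears to the power 1; the numerator there equals 71/66 + (1/6)*sqrt(33), nonzero, and no other factor vanishes.
Hence a pole whose order is the multiplicity, 1.

The point is a pole of order 1.


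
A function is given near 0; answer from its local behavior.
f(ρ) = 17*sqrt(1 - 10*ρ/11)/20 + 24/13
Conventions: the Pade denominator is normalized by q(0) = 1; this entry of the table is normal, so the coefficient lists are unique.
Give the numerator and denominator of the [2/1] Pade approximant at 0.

Taylor coefficients needed (expand at 0): a_0 = 701/260, a_1 = -17/44, a_2 = -85/968, a_3 = -425/10648.
Write the denominator as Q(ρ) = 1 + q1*ρ. Requiring Q*f - P = O(ρ^4) with deg P <= 2 kills the coefficients of ρ^3..ρ^3 in Q*f:
  ρ^3: a_3 + q1*a_2 = 0, i.e. -425/10648 + (-85/968)*q1 = 0.
Solving this linear system: q1 = -5/11.
The numerator is Q*f truncated at degree 2: P0 = a_0 = 701/260; P1 = a_1 + q1*a_0 = -461/286; P2 = a_2 + q1*a_1 = 85/968.

The Pade approximant has numerator coefficients [701/260, -461/286, 85/968]; denominator coefficients [1, -5/11].


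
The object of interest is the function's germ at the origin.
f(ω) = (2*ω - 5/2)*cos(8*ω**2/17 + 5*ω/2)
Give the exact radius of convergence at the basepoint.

The factor cos(8*ω**2/17 + 5*ω/2) is entire and contributes no finite singular point.
The polynomial part has no poles.
No finite singular points: the Taylor series at 0 converges everywhere.

The radius of convergence is infinite.


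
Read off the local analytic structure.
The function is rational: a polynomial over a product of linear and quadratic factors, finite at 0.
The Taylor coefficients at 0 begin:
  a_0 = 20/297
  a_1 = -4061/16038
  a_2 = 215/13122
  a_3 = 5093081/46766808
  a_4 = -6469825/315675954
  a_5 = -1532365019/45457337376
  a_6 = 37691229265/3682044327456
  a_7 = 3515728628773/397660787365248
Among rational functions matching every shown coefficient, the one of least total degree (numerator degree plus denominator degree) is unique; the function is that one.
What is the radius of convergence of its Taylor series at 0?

No rational of total degree below 5 reproduces all 8 coefficients; solving the [1/4] Pade equations on them gives f(ξ) = (15/11 - 39*ξ/8)/(ξ**2 + 5*ξ/12 + 9/2)**2, whose expansion matches every shown term.
Denominator factor (ξ**2 + 5*ξ/12 + 9/2)^2: discriminant -2567/144, complex-conjugate roots (-5/24) + ((1/24)*sqrt(2567))*i and (-5/24) - ((1/24)*sqrt(2567))*i; poles of order 2, moduli (3/2)*sqrt(2) and (3/2)*sqrt(2).
The radius of convergence is the smallest modulus among the singular points: (3/2)*sqrt(2).

The radius of convergence is (3/2)*sqrt(2).
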